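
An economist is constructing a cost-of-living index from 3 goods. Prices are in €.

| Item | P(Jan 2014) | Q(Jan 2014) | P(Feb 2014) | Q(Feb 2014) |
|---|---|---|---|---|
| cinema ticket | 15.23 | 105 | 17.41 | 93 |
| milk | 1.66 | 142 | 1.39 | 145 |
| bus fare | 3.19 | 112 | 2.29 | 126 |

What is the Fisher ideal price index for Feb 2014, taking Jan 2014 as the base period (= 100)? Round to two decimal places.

103.26

Laspeyres component (base-period weights):
ΣP(Feb 2014)Q(Jan 2014) = 17.41×105 + 1.39×142 + 2.29×112 = 1828.05 + 197.38 + 256.48 = 2281.91
ΣP(Jan 2014)Q(Jan 2014) = 15.23×105 + 1.66×142 + 3.19×112 = 1599.15 + 235.72 + 357.28 = 2192.15
L = 2281.91 / 2192.15 × 100 = 104.0946
Paasche component (current-period weights):
ΣP(Feb 2014)Q(Feb 2014) = 17.41×93 + 1.39×145 + 2.29×126 = 1619.13 + 201.55 + 288.54 = 2109.22
ΣP(Jan 2014)Q(Feb 2014) = 15.23×93 + 1.66×145 + 3.19×126 = 1416.39 + 240.7 + 401.94 = 2059.03
P = 2109.22 / 2059.03 × 100 = 102.4376
Fisher = √(L × P) = √(104.0946 × 102.4376) = 103.2628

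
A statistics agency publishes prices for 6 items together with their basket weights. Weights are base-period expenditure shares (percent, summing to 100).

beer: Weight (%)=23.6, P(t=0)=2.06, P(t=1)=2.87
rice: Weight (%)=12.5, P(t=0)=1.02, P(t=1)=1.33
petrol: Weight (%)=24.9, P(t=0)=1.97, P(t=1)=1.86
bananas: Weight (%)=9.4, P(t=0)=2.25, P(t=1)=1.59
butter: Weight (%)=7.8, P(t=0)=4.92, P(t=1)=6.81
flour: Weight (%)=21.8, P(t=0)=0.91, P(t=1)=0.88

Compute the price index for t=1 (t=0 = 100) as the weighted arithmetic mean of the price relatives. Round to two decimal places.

111.21

beer: 23.6 × (2.87/2.06) = 23.6 × 1.393204 = 32.8796
rice: 12.5 × (1.33/1.02) = 12.5 × 1.303922 = 16.2990
petrol: 24.9 × (1.86/1.97) = 24.9 × 0.944162 = 23.5096
bananas: 9.4 × (1.59/2.25) = 9.4 × 0.706667 = 6.6427
butter: 7.8 × (6.81/4.92) = 7.8 × 1.384146 = 10.7963
flour: 21.8 × (0.88/0.91) = 21.8 × 0.967033 = 21.0813
Index = Σ wᵢ·(p₁ᵢ/p₀ᵢ) = 32.8796 + 16.2990 + 23.5096 + 6.6427 + 10.7963 + 21.0813 = 111.2086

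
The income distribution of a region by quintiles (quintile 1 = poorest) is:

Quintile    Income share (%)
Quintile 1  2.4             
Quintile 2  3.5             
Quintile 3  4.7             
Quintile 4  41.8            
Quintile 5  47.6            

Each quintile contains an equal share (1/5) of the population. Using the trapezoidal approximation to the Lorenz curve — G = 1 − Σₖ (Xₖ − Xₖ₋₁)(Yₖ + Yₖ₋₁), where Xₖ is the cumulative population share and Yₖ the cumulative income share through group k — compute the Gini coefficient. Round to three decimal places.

Cumulative income shares Yₖ: 0.0240, 0.0590, 0.1060, 0.5240, 1.0000
Σ (Xₖ−Xₖ₋₁)(Yₖ+Yₖ₋₁) = (1/5)(0.0240+0.0000) + (1/5)(0.0590+0.0240) + (1/5)(0.1060+0.0590) + (1/5)(0.5240+0.1060) + (1/5)(1.0000+0.5240)
  = 0.0048 + 0.0166 + 0.0330 + 0.1260 + 0.3048 = 0.4852
G = 1 − 0.4852 = 0.5148

0.515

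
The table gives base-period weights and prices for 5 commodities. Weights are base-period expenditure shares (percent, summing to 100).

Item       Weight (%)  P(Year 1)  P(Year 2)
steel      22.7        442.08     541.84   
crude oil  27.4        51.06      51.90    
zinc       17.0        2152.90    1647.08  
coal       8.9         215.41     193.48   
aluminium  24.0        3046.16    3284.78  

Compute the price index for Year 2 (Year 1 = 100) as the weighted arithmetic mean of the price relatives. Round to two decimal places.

102.55

steel: 22.7 × (541.84/442.08) = 22.7 × 1.225661 = 27.8225
crude oil: 27.4 × (51.90/51.06) = 27.4 × 1.016451 = 27.8508
zinc: 17.0 × (1647.08/2152.90) = 17.0 × 0.765052 = 13.0059
coal: 8.9 × (193.48/215.41) = 8.9 × 0.898194 = 7.9939
aluminium: 24.0 × (3284.78/3046.16) = 24.0 × 1.078335 = 25.8800
Index = Σ wᵢ·(p₁ᵢ/p₀ᵢ) = 27.8225 + 27.8508 + 13.0059 + 7.9939 + 25.8800 = 102.5531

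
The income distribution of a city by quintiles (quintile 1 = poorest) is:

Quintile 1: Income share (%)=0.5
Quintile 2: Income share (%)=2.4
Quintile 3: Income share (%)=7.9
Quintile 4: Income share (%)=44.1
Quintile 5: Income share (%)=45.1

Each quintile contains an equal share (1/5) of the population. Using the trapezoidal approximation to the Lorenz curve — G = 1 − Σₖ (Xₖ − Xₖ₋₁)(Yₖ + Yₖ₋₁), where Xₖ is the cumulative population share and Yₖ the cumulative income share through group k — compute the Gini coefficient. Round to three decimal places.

0.524

Cumulative income shares Yₖ: 0.0050, 0.0290, 0.1080, 0.5490, 1.0000
Σ (Xₖ−Xₖ₋₁)(Yₖ+Yₖ₋₁) = (1/5)(0.0050+0.0000) + (1/5)(0.0290+0.0050) + (1/5)(0.1080+0.0290) + (1/5)(0.5490+0.1080) + (1/5)(1.0000+0.5490)
  = 0.0010 + 0.0068 + 0.0274 + 0.1314 + 0.3098 = 0.4764
G = 1 − 0.4764 = 0.5236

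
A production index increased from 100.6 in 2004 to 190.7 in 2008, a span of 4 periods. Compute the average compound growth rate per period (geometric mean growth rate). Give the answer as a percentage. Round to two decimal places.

17.34%

Growth factor = (190.7/100.6)^(1/4) = (1.895626)^(1/4) = 1.173379
Growth rate = 1.173379 − 1 = 0.173379 = 17.3379%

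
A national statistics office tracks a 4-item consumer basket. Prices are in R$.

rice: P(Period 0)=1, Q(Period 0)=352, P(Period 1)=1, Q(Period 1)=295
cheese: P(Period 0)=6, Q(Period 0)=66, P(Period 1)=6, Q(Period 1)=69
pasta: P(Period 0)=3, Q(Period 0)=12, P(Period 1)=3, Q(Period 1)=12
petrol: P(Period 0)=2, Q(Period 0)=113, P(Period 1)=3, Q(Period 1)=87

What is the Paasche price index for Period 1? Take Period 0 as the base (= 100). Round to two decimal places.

109.47

Paasche price index uses current-period quantities as weights.
ΣP(Period 1)·Q(Period 1) = 1×295 + 6×69 + 3×12 + 3×87 = 295 + 414 + 36 + 261 = 1006
ΣP(Period 0)·Q(Period 1) = 1×295 + 6×69 + 3×12 + 2×87 = 295 + 414 + 36 + 174 = 919
Index = 1006 / 919 × 100 = 109.4668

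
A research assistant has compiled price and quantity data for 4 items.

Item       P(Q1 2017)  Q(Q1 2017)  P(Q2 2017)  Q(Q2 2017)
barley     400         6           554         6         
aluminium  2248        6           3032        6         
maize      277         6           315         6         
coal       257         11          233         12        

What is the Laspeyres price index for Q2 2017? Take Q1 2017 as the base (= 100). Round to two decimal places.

127.44

Laspeyres price index uses base-period quantities as weights.
ΣP(Q2 2017)·Q(Q1 2017) = 554×6 + 3032×6 + 315×6 + 233×11 = 3324 + 18192 + 1890 + 2563 = 25969
ΣP(Q1 2017)·Q(Q1 2017) = 400×6 + 2248×6 + 277×6 + 257×11 = 2400 + 13488 + 1662 + 2827 = 20377
Index = 25969 / 20377 × 100 = 127.4427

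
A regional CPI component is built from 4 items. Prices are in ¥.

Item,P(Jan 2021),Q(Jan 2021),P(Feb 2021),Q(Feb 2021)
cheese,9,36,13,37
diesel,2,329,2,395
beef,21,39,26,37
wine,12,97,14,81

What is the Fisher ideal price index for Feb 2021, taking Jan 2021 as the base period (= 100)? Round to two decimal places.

Laspeyres component (base-period weights):
ΣP(Feb 2021)Q(Jan 2021) = 13×36 + 2×329 + 26×39 + 14×97 = 468 + 658 + 1014 + 1358 = 3498
ΣP(Jan 2021)Q(Jan 2021) = 9×36 + 2×329 + 21×39 + 12×97 = 324 + 658 + 819 + 1164 = 2965
L = 3498 / 2965 × 100 = 117.9764
Paasche component (current-period weights):
ΣP(Feb 2021)Q(Feb 2021) = 13×37 + 2×395 + 26×37 + 14×81 = 481 + 790 + 962 + 1134 = 3367
ΣP(Jan 2021)Q(Feb 2021) = 9×37 + 2×395 + 21×37 + 12×81 = 333 + 790 + 777 + 972 = 2872
P = 3367 / 2872 × 100 = 117.2354
Fisher = √(L × P) = √(117.9764 × 117.2354) = 117.6053

117.61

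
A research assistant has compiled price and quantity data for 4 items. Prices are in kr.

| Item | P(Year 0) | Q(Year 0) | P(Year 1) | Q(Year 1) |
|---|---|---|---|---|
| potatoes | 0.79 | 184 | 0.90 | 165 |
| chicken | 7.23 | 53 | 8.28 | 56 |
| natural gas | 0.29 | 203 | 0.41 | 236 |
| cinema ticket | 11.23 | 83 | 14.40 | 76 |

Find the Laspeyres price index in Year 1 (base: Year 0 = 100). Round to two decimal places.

Laspeyres price index uses base-period quantities as weights.
ΣP(Year 1)·Q(Year 0) = 0.90×184 + 8.28×53 + 0.41×203 + 14.40×83 = 165.6 + 438.84 + 83.23 + 1195.2 = 1882.87
ΣP(Year 0)·Q(Year 0) = 0.79×184 + 7.23×53 + 0.29×203 + 11.23×83 = 145.36 + 383.19 + 58.87 + 932.09 = 1519.51
Index = 1882.87 / 1519.51 × 100 = 123.9130

123.91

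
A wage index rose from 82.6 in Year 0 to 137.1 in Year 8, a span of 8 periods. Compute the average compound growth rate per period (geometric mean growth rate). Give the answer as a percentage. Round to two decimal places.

Growth factor = (137.1/82.6)^(1/8) = (1.659806)^(1/8) = 1.065386
Growth rate = 1.065386 − 1 = 0.065386 = 6.5386%

6.54%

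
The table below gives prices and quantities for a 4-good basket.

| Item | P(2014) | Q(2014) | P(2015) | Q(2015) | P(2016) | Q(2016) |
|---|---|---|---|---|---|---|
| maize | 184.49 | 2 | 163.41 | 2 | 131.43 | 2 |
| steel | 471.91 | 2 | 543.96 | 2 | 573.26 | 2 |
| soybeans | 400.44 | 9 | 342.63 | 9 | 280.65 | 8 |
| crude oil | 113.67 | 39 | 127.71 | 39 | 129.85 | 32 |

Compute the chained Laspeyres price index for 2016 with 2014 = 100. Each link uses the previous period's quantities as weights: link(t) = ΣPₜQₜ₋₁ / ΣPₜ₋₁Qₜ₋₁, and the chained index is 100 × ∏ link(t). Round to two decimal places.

96.25

Link 2014→2015:
ΣP(2015)Q(2014) = 163.41×2 + 543.96×2 + 342.63×9 + 127.71×39 = 326.82 + 1087.92 + 3083.67 + 4980.69 = 9479.1
ΣP(2014)Q(2014) = 184.49×2 + 471.91×2 + 400.44×9 + 113.67×39 = 368.98 + 943.82 + 3603.96 + 4433.13 = 9349.89
link = 9479.1/9349.89 = 1.013819
Link 2015→2016:
ΣP(2016)Q(2015) = 131.43×2 + 573.26×2 + 280.65×9 + 129.85×39 = 262.86 + 1146.52 + 2525.85 + 5064.15 = 8999.38
ΣP(2015)Q(2015) = 163.41×2 + 543.96×2 + 342.63×9 + 127.71×39 = 326.82 + 1087.92 + 3083.67 + 4980.69 = 9479.1
link = 8999.38/9479.1 = 0.949392
Chained index = 100 × 1.013819 × 0.949392 = 96.2512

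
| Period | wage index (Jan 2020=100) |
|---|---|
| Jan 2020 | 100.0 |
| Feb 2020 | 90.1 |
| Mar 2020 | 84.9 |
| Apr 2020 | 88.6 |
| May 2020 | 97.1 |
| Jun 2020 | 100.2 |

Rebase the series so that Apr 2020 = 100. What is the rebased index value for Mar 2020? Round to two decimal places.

95.82

Rebased(Mar 2020) = 84.9 / 88.6 × 100 = 95.8239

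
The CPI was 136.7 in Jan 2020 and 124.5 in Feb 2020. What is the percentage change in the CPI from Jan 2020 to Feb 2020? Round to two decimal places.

Change = (124.5 − 136.7) / 136.7 × 100
       = -12.2 / 136.7 × 100 = -8.9247%

-8.92%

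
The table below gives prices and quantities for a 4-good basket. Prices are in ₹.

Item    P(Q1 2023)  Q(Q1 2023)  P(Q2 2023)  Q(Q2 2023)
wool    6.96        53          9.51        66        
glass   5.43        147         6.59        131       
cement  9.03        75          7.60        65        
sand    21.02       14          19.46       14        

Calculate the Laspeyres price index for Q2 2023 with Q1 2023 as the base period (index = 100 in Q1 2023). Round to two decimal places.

108.26

Laspeyres price index uses base-period quantities as weights.
ΣP(Q2 2023)·Q(Q1 2023) = 9.51×53 + 6.59×147 + 7.60×75 + 19.46×14 = 504.03 + 968.73 + 570 + 272.44 = 2315.2
ΣP(Q1 2023)·Q(Q1 2023) = 6.96×53 + 5.43×147 + 9.03×75 + 21.02×14 = 368.88 + 798.21 + 677.25 + 294.28 = 2138.62
Index = 2315.2 / 2138.62 × 100 = 108.2567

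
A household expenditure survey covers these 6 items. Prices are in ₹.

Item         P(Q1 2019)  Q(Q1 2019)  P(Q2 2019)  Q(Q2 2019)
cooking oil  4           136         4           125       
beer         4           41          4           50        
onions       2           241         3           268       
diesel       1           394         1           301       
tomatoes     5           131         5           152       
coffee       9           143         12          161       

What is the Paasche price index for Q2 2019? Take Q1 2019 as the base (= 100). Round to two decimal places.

Paasche price index uses current-period quantities as weights.
ΣP(Q2 2019)·Q(Q2 2019) = 4×125 + 4×50 + 3×268 + 1×301 + 5×152 + 12×161 = 500 + 200 + 804 + 301 + 760 + 1932 = 4497
ΣP(Q1 2019)·Q(Q2 2019) = 4×125 + 4×50 + 2×268 + 1×301 + 5×152 + 9×161 = 500 + 200 + 536 + 301 + 760 + 1449 = 3746
Index = 4497 / 3746 × 100 = 120.0481

120.05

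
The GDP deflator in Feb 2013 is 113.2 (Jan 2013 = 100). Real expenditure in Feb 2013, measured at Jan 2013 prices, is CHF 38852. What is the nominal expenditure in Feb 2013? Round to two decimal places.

Nominal = Real × (Index/100) = 38852 × (113.2/100)
        = 38852 × 1.132 = 43980.4640

43980.46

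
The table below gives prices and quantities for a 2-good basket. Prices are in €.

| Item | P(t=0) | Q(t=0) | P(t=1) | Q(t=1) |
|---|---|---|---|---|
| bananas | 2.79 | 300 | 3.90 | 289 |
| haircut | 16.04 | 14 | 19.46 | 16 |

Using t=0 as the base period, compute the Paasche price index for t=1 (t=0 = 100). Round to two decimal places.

Paasche price index uses current-period quantities as weights.
ΣP(t=1)·Q(t=1) = 3.90×289 + 19.46×16 = 1127.1 + 311.36 = 1438.46
ΣP(t=0)·Q(t=1) = 2.79×289 + 16.04×16 = 806.31 + 256.64 = 1062.95
Index = 1438.46 / 1062.95 × 100 = 135.3272

135.33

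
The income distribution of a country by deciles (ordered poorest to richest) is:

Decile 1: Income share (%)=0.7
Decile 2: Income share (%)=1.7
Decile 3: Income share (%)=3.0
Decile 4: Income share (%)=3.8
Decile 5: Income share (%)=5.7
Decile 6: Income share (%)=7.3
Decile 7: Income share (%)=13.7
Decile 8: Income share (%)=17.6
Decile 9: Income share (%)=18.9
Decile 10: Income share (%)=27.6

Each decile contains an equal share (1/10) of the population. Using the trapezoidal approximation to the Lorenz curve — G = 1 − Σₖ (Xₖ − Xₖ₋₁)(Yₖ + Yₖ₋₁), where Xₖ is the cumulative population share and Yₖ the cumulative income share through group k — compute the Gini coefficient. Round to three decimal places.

0.467

Cumulative income shares Yₖ: 0.0070, 0.0240, 0.0540, 0.0920, 0.1490, 0.2220, 0.3590, 0.5350, 0.7240, 1.0000
Σ (Xₖ−Xₖ₋₁)(Yₖ+Yₖ₋₁) = (1/10)(0.0070+0.0000) + (1/10)(0.0240+0.0070) + (1/10)(0.0540+0.0240) + (1/10)(0.0920+0.0540) + (1/10)(0.1490+0.0920) + (1/10)(0.2220+0.1490) + (1/10)(0.3590+0.2220) + (1/10)(0.5350+0.3590) + (1/10)(0.7240+0.5350) + (1/10)(1.0000+0.7240)
  = 0.0007 + 0.0031 + 0.0078 + 0.0146 + 0.0241 + 0.0371 + 0.0581 + 0.0894 + 0.1259 + 0.1724 = 0.5332
G = 1 − 0.5332 = 0.4668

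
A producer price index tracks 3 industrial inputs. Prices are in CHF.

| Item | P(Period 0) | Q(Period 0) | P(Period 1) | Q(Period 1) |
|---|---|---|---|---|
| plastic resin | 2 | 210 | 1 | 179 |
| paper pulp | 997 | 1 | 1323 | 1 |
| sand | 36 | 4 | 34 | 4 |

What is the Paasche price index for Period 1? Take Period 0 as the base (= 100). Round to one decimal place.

109.3

Paasche price index uses current-period quantities as weights.
ΣP(Period 1)·Q(Period 1) = 1×179 + 1323×1 + 34×4 = 179 + 1323 + 136 = 1638
ΣP(Period 0)·Q(Period 1) = 2×179 + 997×1 + 36×4 = 358 + 997 + 144 = 1499
Index = 1638 / 1499 × 100 = 109.2728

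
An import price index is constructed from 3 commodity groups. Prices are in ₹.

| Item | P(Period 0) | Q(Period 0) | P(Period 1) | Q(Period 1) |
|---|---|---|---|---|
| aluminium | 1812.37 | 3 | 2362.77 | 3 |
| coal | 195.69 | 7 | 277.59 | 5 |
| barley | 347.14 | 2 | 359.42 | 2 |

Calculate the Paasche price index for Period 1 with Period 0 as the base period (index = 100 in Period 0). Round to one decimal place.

Paasche price index uses current-period quantities as weights.
ΣP(Period 1)·Q(Period 1) = 2362.77×3 + 277.59×5 + 359.42×2 = 7088.31 + 1387.95 + 718.84 = 9195.1
ΣP(Period 0)·Q(Period 1) = 1812.37×3 + 195.69×5 + 347.14×2 = 5437.11 + 978.45 + 694.28 = 7109.84
Index = 9195.1 / 7109.84 × 100 = 129.3292

129.3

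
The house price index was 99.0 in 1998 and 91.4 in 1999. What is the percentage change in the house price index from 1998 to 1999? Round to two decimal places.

Change = (91.4 − 99.0) / 99.0 × 100
       = -7.6 / 99.0 × 100 = -7.6768%

-7.68%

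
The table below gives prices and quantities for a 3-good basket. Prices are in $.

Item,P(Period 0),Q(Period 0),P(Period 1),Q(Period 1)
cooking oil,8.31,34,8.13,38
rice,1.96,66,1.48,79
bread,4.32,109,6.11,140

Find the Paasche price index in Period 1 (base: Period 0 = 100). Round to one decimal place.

119.1

Paasche price index uses current-period quantities as weights.
ΣP(Period 1)·Q(Period 1) = 8.13×38 + 1.48×79 + 6.11×140 = 308.94 + 116.92 + 855.4 = 1281.26
ΣP(Period 0)·Q(Period 1) = 8.31×38 + 1.96×79 + 4.32×140 = 315.78 + 154.84 + 604.8 = 1075.42
Index = 1281.26 / 1075.42 × 100 = 119.1404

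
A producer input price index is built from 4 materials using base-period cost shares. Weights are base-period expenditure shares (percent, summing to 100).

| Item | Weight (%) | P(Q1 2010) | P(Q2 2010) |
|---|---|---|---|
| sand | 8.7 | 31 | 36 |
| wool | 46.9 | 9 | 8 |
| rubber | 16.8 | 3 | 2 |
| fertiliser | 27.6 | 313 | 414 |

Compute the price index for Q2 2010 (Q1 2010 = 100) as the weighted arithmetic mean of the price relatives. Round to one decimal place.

sand: 8.7 × (36/31) = 8.7 × 1.161290 = 10.1032
wool: 46.9 × (8/9) = 46.9 × 0.888889 = 41.6889
rubber: 16.8 × (2/3) = 16.8 × 0.666667 = 11.2000
fertiliser: 27.6 × (414/313) = 27.6 × 1.322684 = 36.5061
Index = Σ wᵢ·(p₁ᵢ/p₀ᵢ) = 10.1032 + 41.6889 + 11.2000 + 36.5061 = 99.4982

99.5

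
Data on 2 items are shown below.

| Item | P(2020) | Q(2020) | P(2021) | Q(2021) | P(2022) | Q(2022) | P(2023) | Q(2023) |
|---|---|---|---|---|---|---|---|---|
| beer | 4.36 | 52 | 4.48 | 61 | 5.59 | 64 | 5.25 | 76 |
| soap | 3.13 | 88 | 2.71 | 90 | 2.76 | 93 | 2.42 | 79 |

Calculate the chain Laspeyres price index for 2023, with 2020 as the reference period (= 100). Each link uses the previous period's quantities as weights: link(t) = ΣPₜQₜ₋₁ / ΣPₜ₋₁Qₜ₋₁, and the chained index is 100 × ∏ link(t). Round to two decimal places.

97.70

Link 2020→2021:
ΣP(2021)Q(2020) = 4.48×52 + 2.71×88 = 232.96 + 238.48 = 471.44
ΣP(2020)Q(2020) = 4.36×52 + 3.13×88 = 226.72 + 275.44 = 502.16
link = 471.44/502.16 = 0.938824
Link 2021→2022:
ΣP(2022)Q(2021) = 5.59×61 + 2.76×90 = 340.99 + 248.4 = 589.39
ΣP(2021)Q(2021) = 4.48×61 + 2.71×90 = 273.28 + 243.9 = 517.18
link = 589.39/517.18 = 1.139623
Link 2022→2023:
ΣP(2023)Q(2022) = 5.25×64 + 2.42×93 = 336 + 225.06 = 561.06
ΣP(2022)Q(2022) = 5.59×64 + 2.76×93 = 357.76 + 256.68 = 614.44
link = 561.06/614.44 = 0.913124
Chained index = 100 × 0.938824 × 1.139623 × 0.913124 = 97.6956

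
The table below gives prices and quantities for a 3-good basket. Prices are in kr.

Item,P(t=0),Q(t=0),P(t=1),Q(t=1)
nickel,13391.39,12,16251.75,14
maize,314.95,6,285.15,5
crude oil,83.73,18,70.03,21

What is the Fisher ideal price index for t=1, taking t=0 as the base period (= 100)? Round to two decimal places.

120.71

Laspeyres component (base-period weights):
ΣP(t=1)Q(t=0) = 16251.75×12 + 285.15×6 + 70.03×18 = 195021 + 1710.9 + 1260.54 = 197992.44
ΣP(t=0)Q(t=0) = 13391.39×12 + 314.95×6 + 83.73×18 = 160696.68 + 1889.7 + 1507.14 = 164093.52
L = 197992.44 / 164093.52 × 100 = 120.6583
Paasche component (current-period weights):
ΣP(t=1)Q(t=1) = 16251.75×14 + 285.15×5 + 70.03×21 = 227524.5 + 1425.75 + 1470.63 = 230420.88
ΣP(t=0)Q(t=1) = 13391.39×14 + 314.95×5 + 83.73×21 = 187479.46 + 1574.75 + 1758.33 = 190812.54
P = 230420.88 / 190812.54 × 100 = 120.7577
Fisher = √(L × P) = √(120.6583 × 120.7577) = 120.7080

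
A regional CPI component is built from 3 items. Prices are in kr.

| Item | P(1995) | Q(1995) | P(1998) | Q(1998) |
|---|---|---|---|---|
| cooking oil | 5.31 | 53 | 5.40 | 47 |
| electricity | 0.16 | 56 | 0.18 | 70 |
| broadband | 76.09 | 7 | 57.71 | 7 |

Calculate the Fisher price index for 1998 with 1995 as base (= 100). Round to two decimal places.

Laspeyres component (base-period weights):
ΣP(1998)Q(1995) = 5.40×53 + 0.18×56 + 57.71×7 = 286.2 + 10.08 + 403.97 = 700.25
ΣP(1995)Q(1995) = 5.31×53 + 0.16×56 + 76.09×7 = 281.43 + 8.96 + 532.63 = 823.02
L = 700.25 / 823.02 × 100 = 85.0830
Paasche component (current-period weights):
ΣP(1998)Q(1998) = 5.40×47 + 0.18×70 + 57.71×7 = 253.8 + 12.6 + 403.97 = 670.37
ΣP(1995)Q(1998) = 5.31×47 + 0.16×70 + 76.09×7 = 249.57 + 11.2 + 532.63 = 793.4
P = 670.37 / 793.4 × 100 = 84.4933
Fisher = √(L × P) = √(85.0830 × 84.4933) = 84.7876

84.79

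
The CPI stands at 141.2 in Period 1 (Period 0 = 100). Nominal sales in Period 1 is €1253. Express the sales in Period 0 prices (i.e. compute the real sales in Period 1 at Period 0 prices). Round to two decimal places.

887.39

Real = Nominal ÷ (Index/100) = 1253 ÷ (141.2/100)
     = 1253 ÷ 1.412 = 887.3938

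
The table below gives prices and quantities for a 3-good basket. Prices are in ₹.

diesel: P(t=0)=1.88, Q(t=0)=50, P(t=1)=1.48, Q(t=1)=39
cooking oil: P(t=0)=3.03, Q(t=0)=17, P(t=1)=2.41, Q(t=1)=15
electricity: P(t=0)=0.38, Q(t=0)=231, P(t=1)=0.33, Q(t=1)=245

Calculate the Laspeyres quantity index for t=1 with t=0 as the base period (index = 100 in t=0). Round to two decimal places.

Laspeyres quantity index uses base-period prices as weights.
ΣP(t=0)·Q(t=1) = 1.88×39 + 3.03×15 + 0.38×245 = 73.32 + 45.45 + 93.1 = 211.87
ΣP(t=0)·Q(t=0) = 1.88×50 + 3.03×17 + 0.38×231 = 94 + 51.51 + 87.78 = 233.29
Index = 211.87 / 233.29 × 100 = 90.8183

90.82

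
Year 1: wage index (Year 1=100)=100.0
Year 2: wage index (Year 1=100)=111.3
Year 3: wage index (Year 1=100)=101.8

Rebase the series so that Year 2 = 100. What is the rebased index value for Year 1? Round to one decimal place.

89.8

Rebased(Year 1) = 100.0 / 111.3 × 100 = 89.8473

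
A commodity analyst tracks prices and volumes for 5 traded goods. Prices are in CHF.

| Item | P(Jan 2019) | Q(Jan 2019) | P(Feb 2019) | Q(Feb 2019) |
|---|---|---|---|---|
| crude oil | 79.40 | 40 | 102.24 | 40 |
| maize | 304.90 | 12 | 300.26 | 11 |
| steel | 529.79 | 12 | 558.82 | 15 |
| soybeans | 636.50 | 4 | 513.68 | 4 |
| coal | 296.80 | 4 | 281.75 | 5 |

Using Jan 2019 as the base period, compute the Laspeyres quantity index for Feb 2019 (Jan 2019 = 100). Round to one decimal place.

Laspeyres quantity index uses base-period prices as weights.
ΣP(Jan 2019)·Q(Feb 2019) = 79.40×40 + 304.90×11 + 529.79×15 + 636.50×4 + 296.80×5 = 3176 + 3353.9 + 7946.85 + 2546 + 1484 = 18506.75
ΣP(Jan 2019)·Q(Jan 2019) = 79.40×40 + 304.90×12 + 529.79×12 + 636.50×4 + 296.80×4 = 3176 + 3658.8 + 6357.48 + 2546 + 1187.2 = 16925.48
Index = 18506.75 / 16925.48 × 100 = 109.3425

109.3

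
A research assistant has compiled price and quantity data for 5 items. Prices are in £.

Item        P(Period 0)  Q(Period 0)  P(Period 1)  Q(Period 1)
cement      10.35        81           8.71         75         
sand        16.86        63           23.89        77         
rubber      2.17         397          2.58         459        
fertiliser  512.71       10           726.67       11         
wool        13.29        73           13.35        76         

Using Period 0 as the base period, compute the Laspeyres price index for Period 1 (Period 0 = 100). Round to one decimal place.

Laspeyres price index uses base-period quantities as weights.
ΣP(Period 1)·Q(Period 0) = 8.71×81 + 23.89×63 + 2.58×397 + 726.67×10 + 13.35×73 = 705.51 + 1505.07 + 1024.26 + 7266.7 + 974.55 = 11476.09
ΣP(Period 0)·Q(Period 0) = 10.35×81 + 16.86×63 + 2.17×397 + 512.71×10 + 13.29×73 = 838.35 + 1062.18 + 861.49 + 5127.1 + 970.17 = 8859.29
Index = 11476.09 / 8859.29 × 100 = 129.5374

129.5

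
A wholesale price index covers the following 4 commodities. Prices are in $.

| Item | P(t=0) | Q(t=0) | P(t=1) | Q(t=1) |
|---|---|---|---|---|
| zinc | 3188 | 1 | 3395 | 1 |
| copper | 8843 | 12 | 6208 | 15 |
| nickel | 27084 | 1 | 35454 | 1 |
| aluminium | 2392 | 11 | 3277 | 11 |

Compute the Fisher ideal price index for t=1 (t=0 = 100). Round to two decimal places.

90.29

Laspeyres component (base-period weights):
ΣP(t=1)Q(t=0) = 3395×1 + 6208×12 + 35454×1 + 3277×11 = 3395 + 74496 + 35454 + 36047 = 149392
ΣP(t=0)Q(t=0) = 3188×1 + 8843×12 + 27084×1 + 2392×11 = 3188 + 106116 + 27084 + 26312 = 162700
L = 149392 / 162700 × 100 = 91.8205
Paasche component (current-period weights):
ΣP(t=1)Q(t=1) = 3395×1 + 6208×15 + 35454×1 + 3277×11 = 3395 + 93120 + 35454 + 36047 = 168016
ΣP(t=0)Q(t=1) = 3188×1 + 8843×15 + 27084×1 + 2392×11 = 3188 + 132645 + 27084 + 26312 = 189229
P = 168016 / 189229 × 100 = 88.7898
Fisher = √(L × P) = √(91.8205 × 88.7898) = 90.2924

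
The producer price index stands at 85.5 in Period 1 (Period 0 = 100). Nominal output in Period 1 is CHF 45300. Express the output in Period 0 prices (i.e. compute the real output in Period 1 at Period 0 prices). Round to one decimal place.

52982.5

Real = Nominal ÷ (Index/100) = 45300 ÷ (85.5/100)
     = 45300 ÷ 0.855 = 52982.4561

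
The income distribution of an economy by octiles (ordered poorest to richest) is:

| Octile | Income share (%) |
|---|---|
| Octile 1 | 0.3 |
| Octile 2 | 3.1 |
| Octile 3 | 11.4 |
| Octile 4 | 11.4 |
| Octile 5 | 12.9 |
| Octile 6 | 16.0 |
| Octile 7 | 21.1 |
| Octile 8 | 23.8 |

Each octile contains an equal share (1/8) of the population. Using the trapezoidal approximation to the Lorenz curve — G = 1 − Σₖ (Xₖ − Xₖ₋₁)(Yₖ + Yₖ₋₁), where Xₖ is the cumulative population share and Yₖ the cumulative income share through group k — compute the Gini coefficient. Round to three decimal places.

0.337

Cumulative income shares Yₖ: 0.0030, 0.0340, 0.1480, 0.2620, 0.3910, 0.5510, 0.7620, 1.0000
Σ (Xₖ−Xₖ₋₁)(Yₖ+Yₖ₋₁) = (1/8)(0.0030+0.0000) + (1/8)(0.0340+0.0030) + (1/8)(0.1480+0.0340) + (1/8)(0.2620+0.1480) + (1/8)(0.3910+0.2620) + (1/8)(0.5510+0.3910) + (1/8)(0.7620+0.5510) + (1/8)(1.0000+0.7620)
  = 0.0004 + 0.0046 + 0.0228 + 0.0513 + 0.0816 + 0.1178 + 0.1641 + 0.2203 = 0.6628
G = 1 − 0.6628 = 0.3372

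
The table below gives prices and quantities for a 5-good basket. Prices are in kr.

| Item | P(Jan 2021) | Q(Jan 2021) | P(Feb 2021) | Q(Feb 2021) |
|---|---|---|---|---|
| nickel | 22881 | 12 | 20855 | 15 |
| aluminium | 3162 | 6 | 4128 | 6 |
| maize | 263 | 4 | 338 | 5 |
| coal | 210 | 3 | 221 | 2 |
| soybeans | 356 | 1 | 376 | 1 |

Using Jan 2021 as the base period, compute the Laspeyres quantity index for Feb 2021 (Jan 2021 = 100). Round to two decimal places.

Laspeyres quantity index uses base-period prices as weights.
ΣP(Jan 2021)·Q(Feb 2021) = 22881×15 + 3162×6 + 263×5 + 210×2 + 356×1 = 343215 + 18972 + 1315 + 420 + 356 = 364278
ΣP(Jan 2021)·Q(Jan 2021) = 22881×12 + 3162×6 + 263×4 + 210×3 + 356×1 = 274572 + 18972 + 1052 + 630 + 356 = 295582
Index = 364278 / 295582 × 100 = 123.2409

123.24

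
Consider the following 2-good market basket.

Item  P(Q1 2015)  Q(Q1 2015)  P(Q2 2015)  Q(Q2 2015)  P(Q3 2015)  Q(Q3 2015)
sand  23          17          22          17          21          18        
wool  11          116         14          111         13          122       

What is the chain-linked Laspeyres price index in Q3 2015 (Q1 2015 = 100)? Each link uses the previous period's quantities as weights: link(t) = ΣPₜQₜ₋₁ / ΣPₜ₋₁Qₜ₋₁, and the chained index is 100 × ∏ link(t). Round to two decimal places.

Link Q1 2015→Q2 2015:
ΣP(Q2 2015)Q(Q1 2015) = 22×17 + 14×116 = 374 + 1624 = 1998
ΣP(Q1 2015)Q(Q1 2015) = 23×17 + 11×116 = 391 + 1276 = 1667
link = 1998/1667 = 1.198560
Link Q2 2015→Q3 2015:
ΣP(Q3 2015)Q(Q2 2015) = 21×17 + 13×111 = 357 + 1443 = 1800
ΣP(Q2 2015)Q(Q2 2015) = 22×17 + 14×111 = 374 + 1554 = 1928
link = 1800/1928 = 0.933610
Chained index = 100 × 1.198560 × 0.933610 = 111.8988

111.90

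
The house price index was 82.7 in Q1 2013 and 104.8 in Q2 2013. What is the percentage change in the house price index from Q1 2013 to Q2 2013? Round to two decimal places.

26.72%

Change = (104.8 − 82.7) / 82.7 × 100
       = 22.1 / 82.7 × 100 = 26.7231%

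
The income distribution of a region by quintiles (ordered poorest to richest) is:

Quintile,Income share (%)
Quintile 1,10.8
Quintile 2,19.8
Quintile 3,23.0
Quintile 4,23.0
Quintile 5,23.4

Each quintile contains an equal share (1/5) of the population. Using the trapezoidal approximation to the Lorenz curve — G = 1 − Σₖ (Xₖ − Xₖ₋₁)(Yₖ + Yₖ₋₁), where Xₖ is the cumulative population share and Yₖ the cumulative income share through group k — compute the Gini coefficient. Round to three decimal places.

Cumulative income shares Yₖ: 0.1080, 0.3060, 0.5360, 0.7660, 1.0000
Σ (Xₖ−Xₖ₋₁)(Yₖ+Yₖ₋₁) = (1/5)(0.1080+0.0000) + (1/5)(0.3060+0.1080) + (1/5)(0.5360+0.3060) + (1/5)(0.7660+0.5360) + (1/5)(1.0000+0.7660)
  = 0.0216 + 0.0828 + 0.1684 + 0.2604 + 0.3532 = 0.8864
G = 1 − 0.8864 = 0.1136

0.114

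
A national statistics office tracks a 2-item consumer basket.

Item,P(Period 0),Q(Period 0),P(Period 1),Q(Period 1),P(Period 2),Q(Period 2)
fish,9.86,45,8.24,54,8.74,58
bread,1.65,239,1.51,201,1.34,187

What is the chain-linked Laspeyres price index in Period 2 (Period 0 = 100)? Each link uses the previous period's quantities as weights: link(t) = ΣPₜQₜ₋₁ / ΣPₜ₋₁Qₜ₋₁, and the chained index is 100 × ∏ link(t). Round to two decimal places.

86.47

Link Period 0→Period 1:
ΣP(Period 1)Q(Period 0) = 8.24×45 + 1.51×239 = 370.8 + 360.89 = 731.69
ΣP(Period 0)Q(Period 0) = 9.86×45 + 1.65×239 = 443.7 + 394.35 = 838.05
link = 731.69/838.05 = 0.873086
Link Period 1→Period 2:
ΣP(Period 2)Q(Period 1) = 8.74×54 + 1.34×201 = 471.96 + 269.34 = 741.3
ΣP(Period 1)Q(Period 1) = 8.24×54 + 1.51×201 = 444.96 + 303.51 = 748.47
link = 741.3/748.47 = 0.990420
Chained index = 100 × 0.873086 × 0.990420 = 86.4723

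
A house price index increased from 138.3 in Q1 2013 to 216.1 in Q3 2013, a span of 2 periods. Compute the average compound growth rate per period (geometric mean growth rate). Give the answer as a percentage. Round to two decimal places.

25.00%

Growth factor = (216.1/138.3)^(1/2) = (1.562545)^(1/2) = 1.250018
Growth rate = 1.250018 − 1 = 0.250018 = 25.0018%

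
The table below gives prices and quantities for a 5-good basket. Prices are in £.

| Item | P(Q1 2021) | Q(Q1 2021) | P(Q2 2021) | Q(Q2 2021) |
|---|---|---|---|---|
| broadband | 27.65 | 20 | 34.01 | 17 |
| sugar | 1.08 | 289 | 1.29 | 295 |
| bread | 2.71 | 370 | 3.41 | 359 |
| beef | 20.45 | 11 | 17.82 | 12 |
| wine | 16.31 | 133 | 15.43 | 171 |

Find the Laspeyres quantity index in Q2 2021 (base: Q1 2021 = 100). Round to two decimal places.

112.53

Laspeyres quantity index uses base-period prices as weights.
ΣP(Q1 2021)·Q(Q2 2021) = 27.65×17 + 1.08×295 + 2.71×359 + 20.45×12 + 16.31×171 = 470.05 + 318.6 + 972.89 + 245.4 + 2789.01 = 4795.95
ΣP(Q1 2021)·Q(Q1 2021) = 27.65×20 + 1.08×289 + 2.71×370 + 20.45×11 + 16.31×133 = 553 + 312.12 + 1002.7 + 224.95 + 2169.23 = 4262
Index = 4795.95 / 4262 × 100 = 112.5282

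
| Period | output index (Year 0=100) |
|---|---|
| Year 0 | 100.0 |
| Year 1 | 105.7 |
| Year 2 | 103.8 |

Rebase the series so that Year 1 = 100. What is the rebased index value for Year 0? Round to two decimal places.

Rebased(Year 0) = 100.0 / 105.7 × 100 = 94.6074

94.61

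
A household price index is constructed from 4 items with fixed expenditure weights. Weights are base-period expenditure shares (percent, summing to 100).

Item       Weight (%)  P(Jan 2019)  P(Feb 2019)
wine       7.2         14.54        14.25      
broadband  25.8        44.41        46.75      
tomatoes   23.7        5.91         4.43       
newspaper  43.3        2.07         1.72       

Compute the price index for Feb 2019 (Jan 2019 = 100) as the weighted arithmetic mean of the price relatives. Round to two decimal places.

87.96

wine: 7.2 × (14.25/14.54) = 7.2 × 0.980055 = 7.0564
broadband: 25.8 × (46.75/44.41) = 25.8 × 1.052691 = 27.1594
tomatoes: 23.7 × (4.43/5.91) = 23.7 × 0.749577 = 17.7650
newspaper: 43.3 × (1.72/2.07) = 43.3 × 0.830918 = 35.9787
Index = Σ wᵢ·(p₁ᵢ/p₀ᵢ) = 7.0564 + 27.1594 + 17.7650 + 35.9787 = 87.9595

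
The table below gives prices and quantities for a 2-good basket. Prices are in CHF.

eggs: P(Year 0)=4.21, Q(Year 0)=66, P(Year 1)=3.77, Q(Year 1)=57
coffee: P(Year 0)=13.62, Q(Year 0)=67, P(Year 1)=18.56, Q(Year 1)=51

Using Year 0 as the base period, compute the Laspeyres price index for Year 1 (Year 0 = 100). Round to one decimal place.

125.4

Laspeyres price index uses base-period quantities as weights.
ΣP(Year 1)·Q(Year 0) = 3.77×66 + 18.56×67 = 248.82 + 1243.52 = 1492.34
ΣP(Year 0)·Q(Year 0) = 4.21×66 + 13.62×67 = 277.86 + 912.54 = 1190.4
Index = 1492.34 / 1190.4 × 100 = 125.3646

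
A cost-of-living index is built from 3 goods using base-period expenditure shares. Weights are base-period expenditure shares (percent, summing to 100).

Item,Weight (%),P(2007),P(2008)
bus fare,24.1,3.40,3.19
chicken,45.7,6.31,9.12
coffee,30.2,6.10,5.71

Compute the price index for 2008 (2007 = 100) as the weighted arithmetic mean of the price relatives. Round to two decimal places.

116.93

bus fare: 24.1 × (3.19/3.40) = 24.1 × 0.938235 = 22.6115
chicken: 45.7 × (9.12/6.31) = 45.7 × 1.445325 = 66.0513
coffee: 30.2 × (5.71/6.10) = 30.2 × 0.936066 = 28.2692
Index = Σ wᵢ·(p₁ᵢ/p₀ᵢ) = 22.6115 + 66.0513 + 28.2692 = 116.9320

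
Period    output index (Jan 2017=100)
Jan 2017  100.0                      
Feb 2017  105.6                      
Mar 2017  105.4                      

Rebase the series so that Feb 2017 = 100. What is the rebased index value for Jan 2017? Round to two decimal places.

Rebased(Jan 2017) = 100.0 / 105.6 × 100 = 94.6970

94.70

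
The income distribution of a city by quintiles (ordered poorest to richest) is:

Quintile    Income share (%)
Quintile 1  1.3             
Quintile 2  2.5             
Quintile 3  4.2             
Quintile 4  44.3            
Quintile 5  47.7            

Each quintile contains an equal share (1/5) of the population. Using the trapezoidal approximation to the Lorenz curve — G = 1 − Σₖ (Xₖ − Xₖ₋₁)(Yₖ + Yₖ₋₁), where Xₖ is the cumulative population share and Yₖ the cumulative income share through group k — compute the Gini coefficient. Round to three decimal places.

0.538

Cumulative income shares Yₖ: 0.0130, 0.0380, 0.0800, 0.5230, 1.0000
Σ (Xₖ−Xₖ₋₁)(Yₖ+Yₖ₋₁) = (1/5)(0.0130+0.0000) + (1/5)(0.0380+0.0130) + (1/5)(0.0800+0.0380) + (1/5)(0.5230+0.0800) + (1/5)(1.0000+0.5230)
  = 0.0026 + 0.0102 + 0.0236 + 0.1206 + 0.3046 = 0.4616
G = 1 − 0.4616 = 0.5384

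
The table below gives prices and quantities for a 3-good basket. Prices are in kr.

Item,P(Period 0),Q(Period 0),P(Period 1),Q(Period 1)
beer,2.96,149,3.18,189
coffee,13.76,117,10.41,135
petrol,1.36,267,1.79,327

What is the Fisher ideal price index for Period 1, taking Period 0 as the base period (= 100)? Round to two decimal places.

90.22

Laspeyres component (base-period weights):
ΣP(Period 1)Q(Period 0) = 3.18×149 + 10.41×117 + 1.79×267 = 473.82 + 1217.97 + 477.93 = 2169.72
ΣP(Period 0)Q(Period 0) = 2.96×149 + 13.76×117 + 1.36×267 = 441.04 + 1609.92 + 363.12 = 2414.08
L = 2169.72 / 2414.08 × 100 = 89.8777
Paasche component (current-period weights):
ΣP(Period 1)Q(Period 1) = 3.18×189 + 10.41×135 + 1.79×327 = 601.02 + 1405.35 + 585.33 = 2591.7
ΣP(Period 0)Q(Period 1) = 2.96×189 + 13.76×135 + 1.36×327 = 559.44 + 1857.6 + 444.72 = 2861.76
P = 2591.7 / 2861.76 × 100 = 90.5631
Fisher = √(L × P) = √(89.8777 × 90.5631) = 90.2198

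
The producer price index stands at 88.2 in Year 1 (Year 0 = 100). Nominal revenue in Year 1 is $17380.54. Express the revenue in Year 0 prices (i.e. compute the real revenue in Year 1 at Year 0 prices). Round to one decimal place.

Real = Nominal ÷ (Index/100) = 17380.54 ÷ (88.2/100)
     = 17380.54 ÷ 0.882 = 19705.8277

19705.8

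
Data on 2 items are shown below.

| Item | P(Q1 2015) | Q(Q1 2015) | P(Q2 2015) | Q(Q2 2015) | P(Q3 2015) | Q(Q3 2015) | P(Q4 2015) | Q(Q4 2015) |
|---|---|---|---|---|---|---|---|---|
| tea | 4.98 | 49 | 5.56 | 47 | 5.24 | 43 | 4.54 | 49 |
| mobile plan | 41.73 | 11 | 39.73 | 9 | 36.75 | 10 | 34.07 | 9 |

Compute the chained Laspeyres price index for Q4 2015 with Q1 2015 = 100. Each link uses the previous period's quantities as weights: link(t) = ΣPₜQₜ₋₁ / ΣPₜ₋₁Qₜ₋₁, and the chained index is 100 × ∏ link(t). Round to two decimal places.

Link Q1 2015→Q2 2015:
ΣP(Q2 2015)Q(Q1 2015) = 5.56×49 + 39.73×11 = 272.44 + 437.03 = 709.47
ΣP(Q1 2015)Q(Q1 2015) = 4.98×49 + 41.73×11 = 244.02 + 459.03 = 703.05
link = 709.47/703.05 = 1.009132
Link Q2 2015→Q3 2015:
ΣP(Q3 2015)Q(Q2 2015) = 5.24×47 + 36.75×9 = 246.28 + 330.75 = 577.03
ΣP(Q2 2015)Q(Q2 2015) = 5.56×47 + 39.73×9 = 261.32 + 357.57 = 618.89
link = 577.03/618.89 = 0.932363
Link Q3 2015→Q4 2015:
ΣP(Q4 2015)Q(Q3 2015) = 4.54×43 + 34.07×10 = 195.22 + 340.7 = 535.92
ΣP(Q3 2015)Q(Q3 2015) = 5.24×43 + 36.75×10 = 225.32 + 367.5 = 592.82
link = 535.92/592.82 = 0.904018
Chained index = 100 × 1.009132 × 0.932363 × 0.904018 = 85.0570

85.06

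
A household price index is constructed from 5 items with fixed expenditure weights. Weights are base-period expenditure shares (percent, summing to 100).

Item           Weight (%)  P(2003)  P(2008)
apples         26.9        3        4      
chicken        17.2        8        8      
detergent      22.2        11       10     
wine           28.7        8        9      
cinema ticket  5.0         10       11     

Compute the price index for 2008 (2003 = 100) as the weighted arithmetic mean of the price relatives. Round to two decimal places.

apples: 26.9 × (4/3) = 26.9 × 1.333333 = 35.8667
chicken: 17.2 × (8/8) = 17.2 × 1.000000 = 17.2000
detergent: 22.2 × (10/11) = 22.2 × 0.909091 = 20.1818
wine: 28.7 × (9/8) = 28.7 × 1.125000 = 32.2875
cinema ticket: 5.0 × (11/10) = 5.0 × 1.100000 = 5.5000
Index = Σ wᵢ·(p₁ᵢ/p₀ᵢ) = 35.8667 + 17.2000 + 20.1818 + 32.2875 + 5.5000 = 111.0360

111.04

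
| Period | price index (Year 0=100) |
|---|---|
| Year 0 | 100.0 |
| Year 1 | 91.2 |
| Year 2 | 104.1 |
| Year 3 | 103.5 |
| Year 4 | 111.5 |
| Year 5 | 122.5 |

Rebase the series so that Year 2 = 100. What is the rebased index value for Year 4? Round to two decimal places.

Rebased(Year 4) = 111.5 / 104.1 × 100 = 107.1085

107.11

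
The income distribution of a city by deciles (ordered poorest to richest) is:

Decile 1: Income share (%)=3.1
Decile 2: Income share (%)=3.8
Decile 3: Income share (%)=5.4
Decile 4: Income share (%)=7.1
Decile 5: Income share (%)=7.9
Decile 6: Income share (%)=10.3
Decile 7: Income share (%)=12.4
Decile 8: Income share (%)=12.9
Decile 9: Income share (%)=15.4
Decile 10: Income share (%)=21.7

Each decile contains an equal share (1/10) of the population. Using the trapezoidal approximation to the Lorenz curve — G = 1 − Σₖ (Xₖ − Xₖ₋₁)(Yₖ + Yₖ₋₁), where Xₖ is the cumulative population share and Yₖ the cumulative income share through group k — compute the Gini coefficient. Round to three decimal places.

0.304

Cumulative income shares Yₖ: 0.0310, 0.0690, 0.1230, 0.1940, 0.2730, 0.3760, 0.5000, 0.6290, 0.7830, 1.0000
Σ (Xₖ−Xₖ₋₁)(Yₖ+Yₖ₋₁) = (1/10)(0.0310+0.0000) + (1/10)(0.0690+0.0310) + (1/10)(0.1230+0.0690) + (1/10)(0.1940+0.1230) + (1/10)(0.2730+0.1940) + (1/10)(0.3760+0.2730) + (1/10)(0.5000+0.3760) + (1/10)(0.6290+0.5000) + (1/10)(0.7830+0.6290) + (1/10)(1.0000+0.7830)
  = 0.0031 + 0.0100 + 0.0192 + 0.0317 + 0.0467 + 0.0649 + 0.0876 + 0.1129 + 0.1412 + 0.1783 = 0.6956
G = 1 − 0.6956 = 0.3044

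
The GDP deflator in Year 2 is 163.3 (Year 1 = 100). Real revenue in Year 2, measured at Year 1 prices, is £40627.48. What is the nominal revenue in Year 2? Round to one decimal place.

Nominal = Real × (Index/100) = 40627.48 × (163.3/100)
        = 40627.48 × 1.633 = 66344.6748

66344.7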